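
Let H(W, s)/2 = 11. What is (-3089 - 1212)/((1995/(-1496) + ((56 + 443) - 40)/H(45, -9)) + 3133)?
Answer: -6434296/4716185 ≈ -1.3643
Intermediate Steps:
H(W, s) = 22 (H(W, s) = 2*11 = 22)
(-3089 - 1212)/((1995/(-1496) + ((56 + 443) - 40)/H(45, -9)) + 3133) = (-3089 - 1212)/((1995/(-1496) + ((56 + 443) - 40)/22) + 3133) = -4301/((1995*(-1/1496) + (499 - 40)*(1/22)) + 3133) = -4301/((-1995/1496 + 459*(1/22)) + 3133) = -4301/((-1995/1496 + 459/22) + 3133) = -4301/(29217/1496 + 3133) = -4301/4716185/1496 = -4301*1496/4716185 = -6434296/4716185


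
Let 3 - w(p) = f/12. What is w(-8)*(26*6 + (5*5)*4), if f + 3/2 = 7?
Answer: 1952/3 ≈ 650.67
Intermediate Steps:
f = 11/2 (f = -3/2 + 7 = 11/2 ≈ 5.5000)
w(p) = 61/24 (w(p) = 3 - 11/(2*12) = 3 - 1*11/24 = 3 - 11/24 = 61/24)
w(-8)*(26*6 + (5*5)*4) = 61*(26*6 + (5*5)*4)/24 = 61*(156 + 25*4)/24 = 61*(156 + 100)/24 = (61/24)*256 = 1952/3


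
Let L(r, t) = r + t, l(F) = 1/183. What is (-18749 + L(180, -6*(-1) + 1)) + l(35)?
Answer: -3396845/183 ≈ -18562.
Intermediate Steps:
l(F) = 1/183
(-18749 + L(180, -6*(-1) + 1)) + l(35) = (-18749 + (180 + (-6*(-1) + 1))) + 1/183 = (-18749 + (180 + (6 + 1))) + 1/183 = (-18749 + (180 + 7)) + 1/183 = (-18749 + 187) + 1/183 = -18562 + 1/183 = -3396845/183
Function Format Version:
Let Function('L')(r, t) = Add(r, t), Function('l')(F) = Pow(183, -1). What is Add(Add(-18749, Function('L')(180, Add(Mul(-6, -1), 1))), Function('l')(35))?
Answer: Rational(-3396845, 183) ≈ -18562.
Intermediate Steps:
Function('l')(F) = Rational(1, 183)
Add(Add(-18749, Function('L')(180, Add(Mul(-6, -1), 1))), Function('l')(35)) = Add(Add(-18749, Add(180, Add(Mul(-6, -1), 1))), Rational(1, 183)) = Add(Add(-18749, Add(180, Add(6, 1))), Rational(1, 183)) = Add(Add(-18749, Add(180, 7)), Rational(1, 183)) = Add(Add(-18749, 187), Rational(1, 183)) = Add(-18562, Rational(1, 183)) = Rational(-3396845, 183)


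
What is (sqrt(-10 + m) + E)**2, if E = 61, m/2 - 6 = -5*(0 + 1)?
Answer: 3713 + 244*I*sqrt(2) ≈ 3713.0 + 345.07*I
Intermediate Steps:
m = 2 (m = 12 + 2*(-5*(0 + 1)) = 12 + 2*(-5*1) = 12 + 2*(-5) = 12 - 10 = 2)
(sqrt(-10 + m) + E)**2 = (sqrt(-10 + 2) + 61)**2 = (sqrt(-8) + 61)**2 = (2*I*sqrt(2) + 61)**2 = (61 + 2*I*sqrt(2))**2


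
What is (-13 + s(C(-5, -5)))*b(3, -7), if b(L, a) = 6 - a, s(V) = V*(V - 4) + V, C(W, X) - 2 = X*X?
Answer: 8255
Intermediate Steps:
C(W, X) = 2 + X**2 (C(W, X) = 2 + X*X = 2 + X**2)
s(V) = V + V*(-4 + V) (s(V) = V*(-4 + V) + V = V + V*(-4 + V))
(-13 + s(C(-5, -5)))*b(3, -7) = (-13 + (2 + (-5)**2)*(-3 + (2 + (-5)**2)))*(6 - 1*(-7)) = (-13 + (2 + 25)*(-3 + (2 + 25)))*(6 + 7) = (-13 + 27*(-3 + 27))*13 = (-13 + 27*24)*13 = (-13 + 648)*13 = 635*13 = 8255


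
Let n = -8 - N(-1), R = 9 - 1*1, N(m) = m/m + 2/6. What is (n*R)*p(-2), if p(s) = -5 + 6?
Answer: -224/3 ≈ -74.667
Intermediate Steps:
N(m) = 4/3 (N(m) = 1 + 2*(1/6) = 1 + 1/3 = 4/3)
p(s) = 1
R = 8 (R = 9 - 1 = 8)
n = -28/3 (n = -8 - 1*4/3 = -8 - 4/3 = -28/3 ≈ -9.3333)
(n*R)*p(-2) = -28/3*8*1 = -224/3*1 = -224/3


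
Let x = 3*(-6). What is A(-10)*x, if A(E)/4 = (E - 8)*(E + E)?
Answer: -25920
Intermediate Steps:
x = -18
A(E) = 8*E*(-8 + E) (A(E) = 4*((E - 8)*(E + E)) = 4*((-8 + E)*(2*E)) = 4*(2*E*(-8 + E)) = 8*E*(-8 + E))
A(-10)*x = (8*(-10)*(-8 - 10))*(-18) = (8*(-10)*(-18))*(-18) = 1440*(-18) = -25920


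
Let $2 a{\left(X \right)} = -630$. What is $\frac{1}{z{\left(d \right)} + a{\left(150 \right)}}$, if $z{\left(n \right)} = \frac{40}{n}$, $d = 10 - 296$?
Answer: $- \frac{143}{45065} \approx -0.0031732$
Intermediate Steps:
$a{\left(X \right)} = -315$ ($a{\left(X \right)} = \frac{1}{2} \left(-630\right) = -315$)
$d = -286$ ($d = 10 - 296 = -286$)
$\frac{1}{z{\left(d \right)} + a{\left(150 \right)}} = \frac{1}{\frac{40}{-286} - 315} = \frac{1}{40 \left(- \frac{1}{286}\right) - 315} = \frac{1}{- \frac{20}{143} - 315} = \frac{1}{- \frac{45065}{143}} = - \frac{143}{45065}$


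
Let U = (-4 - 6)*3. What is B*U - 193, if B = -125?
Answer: 3557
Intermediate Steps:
U = -30 (U = -10*3 = -30)
B*U - 193 = -125*(-30) - 193 = 3750 - 193 = 3557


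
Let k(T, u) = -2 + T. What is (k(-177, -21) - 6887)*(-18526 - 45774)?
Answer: 454343800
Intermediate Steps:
(k(-177, -21) - 6887)*(-18526 - 45774) = ((-2 - 177) - 6887)*(-18526 - 45774) = (-179 - 6887)*(-64300) = -7066*(-64300) = 454343800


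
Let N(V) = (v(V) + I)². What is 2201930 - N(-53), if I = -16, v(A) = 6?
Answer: 2201830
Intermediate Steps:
N(V) = 100 (N(V) = (6 - 16)² = (-10)² = 100)
2201930 - N(-53) = 2201930 - 1*100 = 2201930 - 100 = 2201830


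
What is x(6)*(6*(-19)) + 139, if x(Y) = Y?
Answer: -545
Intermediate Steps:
x(6)*(6*(-19)) + 139 = 6*(6*(-19)) + 139 = 6*(-114) + 139 = -684 + 139 = -545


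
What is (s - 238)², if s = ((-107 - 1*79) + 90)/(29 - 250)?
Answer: 2756460004/48841 ≈ 56437.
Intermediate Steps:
s = 96/221 (s = ((-107 - 79) + 90)/(-221) = (-186 + 90)*(-1/221) = -96*(-1/221) = 96/221 ≈ 0.43439)
(s - 238)² = (96/221 - 238)² = (-52502/221)² = 2756460004/48841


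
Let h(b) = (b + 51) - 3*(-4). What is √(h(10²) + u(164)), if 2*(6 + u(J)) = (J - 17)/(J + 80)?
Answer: √9365086/244 ≈ 12.542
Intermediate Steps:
u(J) = -6 + (-17 + J)/(2*(80 + J)) (u(J) = -6 + ((J - 17)/(J + 80))/2 = -6 + ((-17 + J)/(80 + J))/2 = -6 + (-17 + J)/(2*(80 + J)))
h(b) = 63 + b (h(b) = (51 + b) + 12 = 63 + b)
√(h(10²) + u(164)) = √((63 + 10²) + (-977 - 11*164)/(2*(80 + 164))) = √((63 + 100) + (½)*(-977 - 1804)/244) = √(163 + (½)*(1/244)*(-2781)) = √(163 - 2781/488) = √(76763/488) = √9365086/244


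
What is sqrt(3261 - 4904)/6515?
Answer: I*sqrt(1643)/6515 ≈ 0.0062216*I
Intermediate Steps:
sqrt(3261 - 4904)/6515 = sqrt(-1643)*(1/6515) = (I*sqrt(1643))*(1/6515) = I*sqrt(1643)/6515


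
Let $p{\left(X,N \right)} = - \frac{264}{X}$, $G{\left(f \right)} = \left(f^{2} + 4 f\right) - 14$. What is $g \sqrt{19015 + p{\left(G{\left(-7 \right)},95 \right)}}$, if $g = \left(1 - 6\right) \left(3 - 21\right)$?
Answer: $\frac{90 \sqrt{929887}}{7} \approx 12398.0$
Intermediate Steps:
$G{\left(f \right)} = -14 + f^{2} + 4 f$
$g = 90$ ($g = \left(-5\right) \left(-18\right) = 90$)
$g \sqrt{19015 + p{\left(G{\left(-7 \right)},95 \right)}} = 90 \sqrt{19015 - \frac{264}{-14 + \left(-7\right)^{2} + 4 \left(-7\right)}} = 90 \sqrt{19015 - \frac{264}{-14 + 49 - 28}} = 90 \sqrt{19015 - \frac{264}{7}} = 90 \sqrt{\frac{132841}{7}} = 90 \frac{\sqrt{929887}}{7} = \frac{90 \sqrt{929887}}{7}$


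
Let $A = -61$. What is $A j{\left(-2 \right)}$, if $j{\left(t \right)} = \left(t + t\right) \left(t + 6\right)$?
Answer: $976$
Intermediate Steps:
$j{\left(t \right)} = 2 t \left(6 + t\right)$
$A j{\left(-2 \right)} = - 61 \cdot 2 \left(-2\right) \left(6 - 2\right) = - 61 \cdot 2 \left(-2\right) 4 = \left(-61\right) \left(-16\right) = 976$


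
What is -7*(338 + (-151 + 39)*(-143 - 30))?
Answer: -137998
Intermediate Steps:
-7*(338 + (-151 + 39)*(-143 - 30)) = -7*(338 - 112*(-173)) = -7*(338 + 19376) = -7*19714 = -137998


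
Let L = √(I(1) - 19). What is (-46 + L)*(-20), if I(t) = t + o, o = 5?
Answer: 920 - 20*I*√13 ≈ 920.0 - 72.111*I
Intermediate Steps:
I(t) = 5 + t (I(t) = t + 5 = 5 + t)
L = I*√13 (L = √((5 + 1) - 19) = √(6 - 19) = √(-13) = I*√13 ≈ 3.6056*I)
(-46 + L)*(-20) = (-46 + I*√13)*(-20) = 920 - 20*I*√13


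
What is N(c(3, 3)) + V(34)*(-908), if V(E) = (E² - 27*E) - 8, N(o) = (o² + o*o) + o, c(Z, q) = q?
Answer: -208819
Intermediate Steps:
N(o) = o + 2*o² (N(o) = (o² + o²) + o = 2*o² + o = o + 2*o²)
V(E) = -8 + E² - 27*E
N(c(3, 3)) + V(34)*(-908) = 3*(1 + 2*3) + (-8 + 34² - 27*34)*(-908) = 3*(1 + 6) + (-8 + 1156 - 918)*(-908) = 3*7 + 230*(-908) = 21 - 208840 = -208819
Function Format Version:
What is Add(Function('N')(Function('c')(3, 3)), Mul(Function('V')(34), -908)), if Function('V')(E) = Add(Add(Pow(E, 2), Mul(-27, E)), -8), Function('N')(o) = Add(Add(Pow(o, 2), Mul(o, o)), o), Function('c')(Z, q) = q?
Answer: -208819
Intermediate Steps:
Function('N')(o) = Add(o, Mul(2, Pow(o, 2))) (Function('N')(o) = Add(Add(Pow(o, 2), Pow(o, 2)), o) = Add(Mul(2, Pow(o, 2)), o) = Add(o, Mul(2, Pow(o, 2))))
Function('V')(E) = Add(-8, Pow(E, 2), Mul(-27, E))
Add(Function('N')(Function('c')(3, 3)), Mul(Function('V')(34), -908)) = Add(Mul(3, Add(1, Mul(2, 3))), Mul(Add(-8, Pow(34, 2), Mul(-27, 34)), -908)) = Add(Mul(3, Add(1, 6)), Mul(Add(-8, 1156, -918), -908)) = Add(Mul(3, 7), Mul(230, -908)) = Add(21, -208840) = -208819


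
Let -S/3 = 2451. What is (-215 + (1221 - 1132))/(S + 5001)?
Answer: 3/56 ≈ 0.053571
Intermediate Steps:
S = -7353 (S = -3*2451 = -7353)
(-215 + (1221 - 1132))/(S + 5001) = (-215 + (1221 - 1132))/(-7353 + 5001) = (-215 + 89)/(-2352) = -126*(-1/2352) = 3/56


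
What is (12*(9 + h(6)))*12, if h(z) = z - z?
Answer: 1296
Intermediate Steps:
h(z) = 0
(12*(9 + h(6)))*12 = (12*(9 + 0))*12 = (12*9)*12 = 108*12 = 1296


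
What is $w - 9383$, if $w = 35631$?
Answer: $26248$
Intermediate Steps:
$w - 9383 = 35631 - 9383 = 26248$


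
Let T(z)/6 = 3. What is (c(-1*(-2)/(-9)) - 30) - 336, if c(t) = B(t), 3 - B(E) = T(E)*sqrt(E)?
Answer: -363 - 6*I*sqrt(2) ≈ -363.0 - 8.4853*I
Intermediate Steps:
T(z) = 18 (T(z) = 6*3 = 18)
B(E) = 3 - 18*sqrt(E)
c(t) = 3 - 18*sqrt(t)
(c(-1*(-2)/(-9)) - 30) - 336 = ((3 - 18*sqrt(-2/9)) - 30) - 336 = ((3 - 18*I*sqrt(2)/3) - 30) - 336 = ((3 - 6*I*sqrt(2)) - 30) - 336 = (-27 - 6*I*sqrt(2)) - 336 = -363 - 6*I*sqrt(2)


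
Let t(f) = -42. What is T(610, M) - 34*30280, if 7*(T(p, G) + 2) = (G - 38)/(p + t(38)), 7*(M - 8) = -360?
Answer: -14326828437/13916 ≈ -1.0295e+6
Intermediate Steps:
M = -304/7 (M = 8 + (⅐)*(-360) = 8 - 360/7 = -304/7 ≈ -43.429)
T(p, G) = -2 + (-38 + G)/(7*(-42 + p)) (T(p, G) = -2 + ((G - 38)/(p - 42))/7 = -2 + ((-38 + G)/(-42 + p))/7 = -2 + (-38 + G)/(7*(-42 + p)))
T(610, M) - 34*30280 = (550 - 304/7 - 14*610)/(7*(-42 + 610)) - 34*30280 = (⅐)*(550 - 304/7 - 8540)/568 - 1029520 = (⅐)*(1/568)*(-56234/7) - 1029520 = -28117/13916 - 1029520 = -14326828437/13916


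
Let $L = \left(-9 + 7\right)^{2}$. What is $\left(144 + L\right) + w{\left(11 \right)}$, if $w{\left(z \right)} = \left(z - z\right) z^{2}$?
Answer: $148$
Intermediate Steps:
$w{\left(z \right)} = 0$ ($w{\left(z \right)} = 0 z^{2} = 0$)
$L = 4$ ($L = \left(-2\right)^{2} = 4$)
$\left(144 + L\right) + w{\left(11 \right)} = \left(144 + 4\right) + 0 = 148 + 0 = 148$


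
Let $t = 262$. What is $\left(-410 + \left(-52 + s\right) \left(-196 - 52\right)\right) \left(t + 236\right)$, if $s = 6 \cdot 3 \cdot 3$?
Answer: $-451188$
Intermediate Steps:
$s = 54$ ($s = 18 \cdot 3 = 54$)
$\left(-410 + \left(-52 + s\right) \left(-196 - 52\right)\right) \left(t + 236\right) = \left(-410 + \left(-52 + 54\right) \left(-196 - 52\right)\right) \left(262 + 236\right) = \left(-410 + 2 \left(-248\right)\right) 498 = \left(-410 - 496\right) 498 = \left(-906\right) 498 = -451188$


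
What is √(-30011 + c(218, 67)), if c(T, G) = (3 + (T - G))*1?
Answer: I*√29857 ≈ 172.79*I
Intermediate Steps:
c(T, G) = 3 + T - G (c(T, G) = (3 + T - G)*1 = 3 + T - G)
√(-30011 + c(218, 67)) = √(-30011 + (3 + 218 - 1*67)) = √(-30011 + (3 + 218 - 67)) = √(-30011 + 154) = √(-29857) = I*√29857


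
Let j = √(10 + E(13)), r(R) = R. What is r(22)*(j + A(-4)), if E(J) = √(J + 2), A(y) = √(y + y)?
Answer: 22*√(10 + √15) + 44*I*√2 ≈ 81.942 + 62.225*I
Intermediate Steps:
A(y) = √2*√y (A(y) = √(2*y) = √2*√y)
E(J) = √(2 + J)
j = √(10 + √15) (j = √(10 + √(2 + 13)) = √(10 + √15) ≈ 3.7246)
r(22)*(j + A(-4)) = 22*(√(10 + √15) + √2*√(-4)) = 22*(√(10 + √15) + √2*(2*I)) = 22*(√(10 + √15) + 2*I*√2) = 22*√(10 + √15) + 44*I*√2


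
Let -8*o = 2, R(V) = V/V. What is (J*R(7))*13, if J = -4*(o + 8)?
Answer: -403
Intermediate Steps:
R(V) = 1
o = -¼ (o = -⅛*2 = -¼ ≈ -0.25000)
J = -31 (J = -4*(-¼ + 8) = -4*31/4 = -31)
(J*R(7))*13 = -31*1*13 = -31*13 = -403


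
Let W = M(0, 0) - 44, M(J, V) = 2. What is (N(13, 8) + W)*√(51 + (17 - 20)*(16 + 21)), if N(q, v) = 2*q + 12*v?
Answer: 160*I*√15 ≈ 619.68*I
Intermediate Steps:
W = -42 (W = 2 - 44 = -42)
(N(13, 8) + W)*√(51 + (17 - 20)*(16 + 21)) = ((2*13 + 12*8) - 42)*√(51 + (17 - 20)*(16 + 21)) = ((26 + 96) - 42)*√(51 - 3*37) = (122 - 42)*√(51 - 111) = 80*√(-60) = 80*(2*I*√15) = 160*I*√15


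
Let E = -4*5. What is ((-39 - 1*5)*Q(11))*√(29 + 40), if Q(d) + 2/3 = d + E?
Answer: 1276*√69/3 ≈ 3533.1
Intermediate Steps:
E = -20
Q(d) = -62/3 + d (Q(d) = -⅔ + (d - 20) = -⅔ + (-20 + d) = -62/3 + d)
((-39 - 1*5)*Q(11))*√(29 + 40) = ((-39 - 1*5)*(-62/3 + 11))*√(29 + 40) = ((-39 - 5)*(-29/3))*√69 = (-44*(-29/3))*√69 = 1276*√69/3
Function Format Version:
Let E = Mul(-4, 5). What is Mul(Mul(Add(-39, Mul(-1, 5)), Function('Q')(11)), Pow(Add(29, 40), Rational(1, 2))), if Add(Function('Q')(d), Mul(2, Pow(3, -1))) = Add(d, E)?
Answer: Mul(Rational(1276, 3), Pow(69, Rational(1, 2))) ≈ 3533.1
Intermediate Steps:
E = -20
Function('Q')(d) = Add(Rational(-62, 3), d) (Function('Q')(d) = Add(Rational(-2, 3), Add(d, -20)) = Add(Rational(-2, 3), Add(-20, d)) = Add(Rational(-62, 3), d))
Mul(Mul(Add(-39, Mul(-1, 5)), Function('Q')(11)), Pow(Add(29, 40), Rational(1, 2))) = Mul(Mul(Add(-39, Mul(-1, 5)), Add(Rational(-62, 3), 11)), Pow(Add(29, 40), Rational(1, 2))) = Mul(Mul(Add(-39, -5), Rational(-29, 3)), Pow(69, Rational(1, 2))) = Mul(Mul(-44, Rational(-29, 3)), Pow(69, Rational(1, 2))) = Mul(Rational(1276, 3), Pow(69, Rational(1, 2)))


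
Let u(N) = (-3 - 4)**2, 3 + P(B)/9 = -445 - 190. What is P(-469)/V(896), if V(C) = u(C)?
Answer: -5742/49 ≈ -117.18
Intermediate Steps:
P(B) = -5742 (P(B) = -27 + 9*(-445 - 190) = -27 + 9*(-635) = -27 - 5715 = -5742)
u(N) = 49 (u(N) = (-7)**2 = 49)
V(C) = 49
P(-469)/V(896) = -5742/49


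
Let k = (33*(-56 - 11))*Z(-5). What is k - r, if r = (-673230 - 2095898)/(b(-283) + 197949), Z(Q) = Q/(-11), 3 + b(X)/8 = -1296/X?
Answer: -55519595491/56023143 ≈ -991.01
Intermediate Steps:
b(X) = -24 - 10368/X (b(X) = -24 + 8*(-1296/X) = -24 - 10368/X)
Z(Q) = -Q/11 (Z(Q) = Q*(-1/11) = -Q/11)
r = -783663224/56023143 (r = (-673230 - 2095898)/((-24 - 10368/(-283)) + 197949) = -2769128/((-24 - 10368*(-1/283)) + 197949) = -2769128/((-24 + 10368/283) + 197949) = -2769128/(3576/283 + 197949) = -2769128/56023143/283 = -2769128*283/56023143 = -783663224/56023143 ≈ -13.988)
k = -1005 (k = (33*(-56 - 11))*(-1/11*(-5)) = (33*(-67))*(5/11) = -2211*5/11 = -1005)
k - r = -1005 - 1*(-783663224/56023143) = -1005 + 783663224/56023143 = -55519595491/56023143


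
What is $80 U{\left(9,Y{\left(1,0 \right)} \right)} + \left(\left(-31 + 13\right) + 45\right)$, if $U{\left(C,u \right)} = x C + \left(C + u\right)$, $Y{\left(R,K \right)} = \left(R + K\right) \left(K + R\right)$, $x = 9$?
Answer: $7307$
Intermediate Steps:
$Y{\left(R,K \right)} = \left(K + R\right)^{2}$ ($Y{\left(R,K \right)} = \left(K + R\right) \left(K + R\right) = \left(K + R\right)^{2}$)
$U{\left(C,u \right)} = u + 10 C$ ($U{\left(C,u \right)} = 9 C + \left(C + u\right) = u + 10 C$)
$80 U{\left(9,Y{\left(1,0 \right)} \right)} + \left(\left(-31 + 13\right) + 45\right) = 80 \left(\left(0 + 1\right)^{2} + 10 \cdot 9\right) + \left(\left(-31 + 13\right) + 45\right) = 80 \left(1^{2} + 90\right) + \left(-18 + 45\right) = 80 \left(1 + 90\right) + 27 = 80 \cdot 91 + 27 = 7280 + 27 = 7307$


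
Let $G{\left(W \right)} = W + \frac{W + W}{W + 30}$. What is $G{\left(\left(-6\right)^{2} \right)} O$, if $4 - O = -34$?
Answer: $\frac{15504}{11} \approx 1409.5$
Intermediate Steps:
$O = 38$ ($O = 4 - -34 = 4 + 34 = 38$)
$G{\left(W \right)} = W + \frac{2 W}{30 + W}$
$G{\left(\left(-6\right)^{2} \right)} O = \frac{\left(-6\right)^{2} \left(32 + \left(-6\right)^{2}\right)}{30 + \left(-6\right)^{2}} \cdot 38 = \frac{36 \left(32 + 36\right)}{30 + 36} \cdot 38 = 36 \cdot \frac{1}{66} \cdot 68 \cdot 38 = \frac{408}{11} \cdot 38 = \frac{15504}{11}$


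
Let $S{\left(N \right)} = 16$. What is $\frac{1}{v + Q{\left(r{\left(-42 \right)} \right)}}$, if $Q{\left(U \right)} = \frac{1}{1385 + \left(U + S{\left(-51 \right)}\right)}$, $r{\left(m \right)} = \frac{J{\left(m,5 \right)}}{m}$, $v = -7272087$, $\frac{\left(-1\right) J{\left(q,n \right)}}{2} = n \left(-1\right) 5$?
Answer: $- \frac{29396}{213770269431} \approx -1.3751 \cdot 10^{-7}$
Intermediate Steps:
$J{\left(q,n \right)} = 10 n$ ($J{\left(q,n \right)} = - 2 n \left(-1\right) 5 = - 2 - n 5 = - 2 \left(- 5 n\right) = 10 n$)
$r{\left(m \right)} = \frac{50}{m}$ ($r{\left(m \right)} = \frac{10 \cdot 5}{m} = \frac{50}{m}$)
$Q{\left(U \right)} = \frac{1}{1401 + U}$ ($Q{\left(U \right)} = \frac{1}{1385 + \left(U + 16\right)} = \frac{1}{1385 + \left(16 + U\right)} = \frac{1}{1401 + U}$)
$\frac{1}{v + Q{\left(r{\left(-42 \right)} \right)}} = \frac{1}{-7272087 + \frac{1}{1401 + \frac{50}{-42}}} = \frac{1}{-7272087 + \frac{1}{1401 + 50 \left(- \frac{1}{42}\right)}} = \frac{1}{-7272087 + \frac{1}{1401 - \frac{25}{21}}} = \frac{1}{-7272087 + \frac{1}{\frac{29396}{21}}} = \frac{1}{-7272087 + \frac{21}{29396}} = \frac{1}{- \frac{213770269431}{29396}} = - \frac{29396}{213770269431}$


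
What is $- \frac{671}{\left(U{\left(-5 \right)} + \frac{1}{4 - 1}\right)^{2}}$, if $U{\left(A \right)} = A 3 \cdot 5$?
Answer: $- \frac{6039}{50176} \approx -0.12036$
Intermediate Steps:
$U{\left(A \right)} = 15 A$ ($U{\left(A \right)} = 3 A 5 = 15 A$)
$- \frac{671}{\left(U{\left(-5 \right)} + \frac{1}{4 - 1}\right)^{2}} = - \frac{671}{\left(15 \left(-5\right) + \frac{1}{4 - 1}\right)^{2}} = - \frac{671}{\left(-75 + \frac{1}{3}\right)^{2}} = - \frac{671}{\left(- \frac{224}{3}\right)^{2}} = - \frac{671}{\frac{50176}{9}} = \left(-671\right) \frac{9}{50176} = - \frac{6039}{50176}$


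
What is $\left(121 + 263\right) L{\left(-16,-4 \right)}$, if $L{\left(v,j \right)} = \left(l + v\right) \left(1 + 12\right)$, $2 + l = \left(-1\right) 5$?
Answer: $-114816$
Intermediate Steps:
$l = -7$ ($l = -2 - 5 = -7$)
$L{\left(v,j \right)} = -91 + 13 v$ ($L{\left(v,j \right)} = \left(-7 + v\right) \left(1 + 12\right) = \left(-7 + v\right) 13 = -91 + 13 v$)
$\left(121 + 263\right) L{\left(-16,-4 \right)} = \left(121 + 263\right) \left(-91 + 13 \left(-16\right)\right) = 384 \left(-91 - 208\right) = 384 \left(-299\right) = -114816$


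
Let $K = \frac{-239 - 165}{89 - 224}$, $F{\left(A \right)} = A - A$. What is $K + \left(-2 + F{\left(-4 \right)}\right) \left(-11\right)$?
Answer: $\frac{3374}{135} \approx 24.993$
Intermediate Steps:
$F{\left(A \right)} = 0$
$K = \frac{404}{135}$ ($K = - \frac{404}{-135} = \left(-404\right) \left(- \frac{1}{135}\right) = \frac{404}{135} \approx 2.9926$)
$K + \left(-2 + F{\left(-4 \right)}\right) \left(-11\right) = \frac{404}{135} + \left(-2 + 0\right) \left(-11\right) = \frac{404}{135} - -22 = \frac{404}{135} + 22 = \frac{3374}{135}$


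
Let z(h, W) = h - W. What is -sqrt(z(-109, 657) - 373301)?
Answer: -3*I*sqrt(41563) ≈ -611.61*I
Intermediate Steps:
-sqrt(z(-109, 657) - 373301) = -sqrt((-109 - 1*657) - 373301) = -sqrt((-109 - 657) - 373301) = -sqrt(-766 - 373301) = -sqrt(-374067) = -3*I*sqrt(41563)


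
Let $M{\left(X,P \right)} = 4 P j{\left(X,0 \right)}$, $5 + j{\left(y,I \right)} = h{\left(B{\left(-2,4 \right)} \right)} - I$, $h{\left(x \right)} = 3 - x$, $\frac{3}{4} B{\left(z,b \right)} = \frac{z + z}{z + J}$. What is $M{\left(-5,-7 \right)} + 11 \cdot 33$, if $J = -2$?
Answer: $\frac{1369}{3} \approx 456.33$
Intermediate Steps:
$B{\left(z,b \right)} = \frac{8 z}{3 \left(-2 + z\right)}$ ($B{\left(z,b \right)} = \frac{4 \frac{z + z}{z - 2}}{3} = \frac{4 \frac{2 z}{-2 + z}}{3} = \frac{8 z}{3 \left(-2 + z\right)}$)
$j{\left(y,I \right)} = - \frac{10}{3} - I$ ($j{\left(y,I \right)} = -5 - \left(-3 + I + \frac{8}{3} \left(-2\right) \frac{1}{-2 - 2}\right) = -5 - \left(-3 + I + \frac{8}{3} \left(-2\right) \frac{1}{-4}\right) = -5 - \left(-3 + I + \frac{8}{3} \left(-2\right) \left(- \frac{1}{4}\right)\right) = -5 - \left(- \frac{5}{3} + I\right) = - \frac{10}{3} - I$)
$M{\left(X,P \right)} = - \frac{40 P}{3}$ ($M{\left(X,P \right)} = 4 P \left(- \frac{10}{3} - 0\right) = 4 P \left(- \frac{10}{3} + 0\right) = 4 P \left(- \frac{10}{3}\right) = - \frac{40 P}{3}$)
$M{\left(-5,-7 \right)} + 11 \cdot 33 = \left(- \frac{40}{3}\right) \left(-7\right) + 11 \cdot 33 = \frac{280}{3} + 363 = \frac{1369}{3}$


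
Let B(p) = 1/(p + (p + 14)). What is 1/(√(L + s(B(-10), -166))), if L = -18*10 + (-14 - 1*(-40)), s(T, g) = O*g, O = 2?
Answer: -I*√6/54 ≈ -0.045361*I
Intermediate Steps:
B(p) = 1/(14 + 2*p) (B(p) = 1/(p + (14 + p)) = 1/(14 + 2*p))
s(T, g) = 2*g
L = -154 (L = -180 + (-14 + 40) = -180 + 26 = -154)
1/(√(L + s(B(-10), -166))) = 1/(√(-154 + 2*(-166))) = 1/(√(-154 - 332)) = 1/(√(-486)) = 1/(9*I*√6) = -I*√6/54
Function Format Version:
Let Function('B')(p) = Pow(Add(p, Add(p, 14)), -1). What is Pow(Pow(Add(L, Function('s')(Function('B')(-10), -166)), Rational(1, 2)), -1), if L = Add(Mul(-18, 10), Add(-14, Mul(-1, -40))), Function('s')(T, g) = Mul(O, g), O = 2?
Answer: Mul(Rational(-1, 54), I, Pow(6, Rational(1, 2))) ≈ Mul(-0.045361, I)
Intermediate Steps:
Function('B')(p) = Pow(Add(14, Mul(2, p)), -1) (Function('B')(p) = Pow(Add(p, Add(14, p)), -1) = Pow(Add(14, Mul(2, p)), -1))
Function('s')(T, g) = Mul(2, g)
L = -154 (L = Add(-180, Add(-14, 40)) = Add(-180, 26) = -154)
Pow(Pow(Add(L, Function('s')(Function('B')(-10), -166)), Rational(1, 2)), -1) = Pow(Pow(Add(-154, Mul(2, -166)), Rational(1, 2)), -1) = Pow(Pow(Add(-154, -332), Rational(1, 2)), -1) = Pow(Pow(-486, Rational(1, 2)), -1) = Pow(Mul(9, I, Pow(6, Rational(1, 2))), -1) = Mul(Rational(-1, 54), I, Pow(6, Rational(1, 2)))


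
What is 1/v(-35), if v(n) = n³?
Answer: -1/42875 ≈ -2.3324e-5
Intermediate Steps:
1/v(-35) = 1/((-35)³) = 1/(-42875) = -1/42875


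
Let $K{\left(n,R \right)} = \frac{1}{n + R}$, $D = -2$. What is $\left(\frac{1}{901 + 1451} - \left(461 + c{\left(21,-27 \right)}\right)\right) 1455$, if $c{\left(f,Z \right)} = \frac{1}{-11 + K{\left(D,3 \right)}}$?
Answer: $- \frac{525757363}{784} \approx -6.7061 \cdot 10^{5}$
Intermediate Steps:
$K{\left(n,R \right)} = \frac{1}{R + n}$
$c{\left(f,Z \right)} = - \frac{1}{10}$ ($c{\left(f,Z \right)} = \frac{1}{-11 + \frac{1}{3 - 2}} = \frac{1}{-11 + 1^{-1}} = \frac{1}{-11 + 1} = \frac{1}{-10} = - \frac{1}{10}$)
$\left(\frac{1}{901 + 1451} - \left(461 + c{\left(21,-27 \right)}\right)\right) 1455 = \left(\frac{1}{901 + 1451} - \frac{4609}{10}\right) 1455 = \left(\frac{1}{2352} + \left(-461 + \frac{1}{10}\right)\right) 1455 = \left(\frac{1}{2352} - \frac{4609}{10}\right) 1455 = \left(- \frac{5420179}{11760}\right) 1455 = - \frac{525757363}{784}$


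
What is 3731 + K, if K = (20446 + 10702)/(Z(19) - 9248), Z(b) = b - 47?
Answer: 8644402/2319 ≈ 3727.6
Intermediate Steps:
Z(b) = -47 + b
K = -7787/2319 (K = (20446 + 10702)/((-47 + 19) - 9248) = 31148/(-28 - 9248) = 31148/(-9276) = 31148*(-1/9276) = -7787/2319 ≈ -3.3579)
3731 + K = 3731 - 7787/2319 = 8644402/2319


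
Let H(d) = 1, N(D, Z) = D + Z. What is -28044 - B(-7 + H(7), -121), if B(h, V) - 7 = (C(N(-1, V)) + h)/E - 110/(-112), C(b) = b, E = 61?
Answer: -95818403/3416 ≈ -28050.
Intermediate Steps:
B(h, V) = 27211/3416 + V/61 + h/61 (B(h, V) = 7 + (((-1 + V) + h)/61 - 110/(-112)) = 7 + ((-1 + V + h)*(1/61) - 110*(-1/112)) = 7 + ((-1/61 + V/61 + h/61) + 55/56) = 7 + (3299/3416 + V/61 + h/61) = 27211/3416 + V/61 + h/61)
-28044 - B(-7 + H(7), -121) = -28044 - (27211/3416 + (1/61)*(-121) + (-7 + 1)/61) = -28044 - (27211/3416 - 121/61 + (1/61)*(-6)) = -28044 - (27211/3416 - 121/61 - 6/61) = -28044 - 1*20099/3416 = -28044 - 20099/3416 = -95818403/3416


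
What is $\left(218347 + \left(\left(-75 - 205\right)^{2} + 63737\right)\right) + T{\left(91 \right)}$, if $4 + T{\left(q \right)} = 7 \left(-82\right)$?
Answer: $359906$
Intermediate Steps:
$T{\left(q \right)} = -578$ ($T{\left(q \right)} = -4 + 7 \left(-82\right) = -4 - 574 = -578$)
$\left(218347 + \left(\left(-75 - 205\right)^{2} + 63737\right)\right) + T{\left(91 \right)} = \left(218347 + \left(\left(-75 - 205\right)^{2} + 63737\right)\right) - 578 = \left(218347 + \left(\left(-280\right)^{2} + 63737\right)\right) - 578 = \left(218347 + \left(78400 + 63737\right)\right) - 578 = \left(218347 + 142137\right) - 578 = 360484 - 578 = 359906$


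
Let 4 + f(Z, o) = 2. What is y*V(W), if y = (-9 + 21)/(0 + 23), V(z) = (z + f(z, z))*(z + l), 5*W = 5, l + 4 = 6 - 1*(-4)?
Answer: -84/23 ≈ -3.6522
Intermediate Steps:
l = 6 (l = -4 + (6 - 1*(-4)) = -4 + (6 + 4) = -4 + 10 = 6)
f(Z, o) = -2 (f(Z, o) = -4 + 2 = -2)
W = 1 (W = (⅕)*5 = 1)
V(z) = (-2 + z)*(6 + z) (V(z) = (z - 2)*(z + 6) = (-2 + z)*(6 + z))
y = 12/23 ≈ 0.52174
y*V(W) = 12*(-12 + 1² + 4*1)/23 = 12*(-12 + 1 + 4)/23 = (12/23)*(-7) = -84/23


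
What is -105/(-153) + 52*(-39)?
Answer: -103393/51 ≈ -2027.3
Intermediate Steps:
-105/(-153) + 52*(-39) = -105*(-1/153) - 2028 = 35/51 - 2028 = -103393/51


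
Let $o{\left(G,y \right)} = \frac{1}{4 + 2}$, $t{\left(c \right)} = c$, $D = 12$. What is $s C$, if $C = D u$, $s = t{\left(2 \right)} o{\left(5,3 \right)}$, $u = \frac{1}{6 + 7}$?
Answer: $\frac{4}{13} \approx 0.30769$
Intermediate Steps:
$u = \frac{1}{13} \approx 0.076923$
$o{\left(G,y \right)} = \frac{1}{6}$
$s = \frac{1}{3}$ ($s = 2 \cdot \frac{1}{6} = \frac{1}{3} \approx 0.33333$)
$C = \frac{12}{13}$ ($C = 12 \cdot \frac{1}{13} = \frac{12}{13} \approx 0.92308$)
$s C = \frac{1}{3} \cdot \frac{12}{13} = \frac{4}{13}$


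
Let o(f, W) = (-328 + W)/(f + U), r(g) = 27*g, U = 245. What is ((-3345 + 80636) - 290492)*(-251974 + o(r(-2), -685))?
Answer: 10260947748447/191 ≈ 5.3722e+10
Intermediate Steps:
o(f, W) = (-328 + W)/(245 + f) (o(f, W) = (-328 + W)/(f + 245) = (-328 + W)/(245 + f))
((-3345 + 80636) - 290492)*(-251974 + o(r(-2), -685)) = ((-3345 + 80636) - 290492)*(-251974 + (-328 - 685)/(245 + 27*(-2))) = (77291 - 290492)*(-251974 - 1013/(245 - 54)) = -213201*(-251974 - 1013/191) = -213201*(-48128047/191) = 10260947748447/191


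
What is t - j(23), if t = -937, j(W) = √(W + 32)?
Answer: -937 - √55 ≈ -944.42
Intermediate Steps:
j(W) = √(32 + W)
t - j(23) = -937 - √(32 + 23) = -937 - √55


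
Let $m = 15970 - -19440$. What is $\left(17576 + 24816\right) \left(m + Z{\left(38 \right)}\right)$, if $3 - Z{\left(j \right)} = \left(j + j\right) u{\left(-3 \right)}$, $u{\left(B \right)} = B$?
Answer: $1510893272$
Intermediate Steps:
$m = 35410$ ($m = 15970 + 19440 = 35410$)
$Z{\left(j \right)} = 3 + 6 j$ ($Z{\left(j \right)} = 3 - \left(j + j\right) \left(-3\right) = 3 - 2 j \left(-3\right) = 3 - - 6 j = 3 + 6 j$)
$\left(17576 + 24816\right) \left(m + Z{\left(38 \right)}\right) = \left(17576 + 24816\right) \left(35410 + \left(3 + 6 \cdot 38\right)\right) = 42392 \left(35410 + \left(3 + 228\right)\right) = 42392 \left(35410 + 231\right) = 42392 \cdot 35641 = 1510893272$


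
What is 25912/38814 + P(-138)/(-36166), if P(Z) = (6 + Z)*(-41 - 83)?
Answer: 75456460/350936781 ≈ 0.21501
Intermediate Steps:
P(Z) = -744 - 124*Z (P(Z) = (6 + Z)*(-124) = -744 - 124*Z)
25912/38814 + P(-138)/(-36166) = 25912/38814 + (-744 - 124*(-138))/(-36166) = 25912*(1/38814) + (-744 + 17112)*(-1/36166) = 12956/19407 + 16368*(-1/36166) = 12956/19407 - 8184/18083 = 75456460/350936781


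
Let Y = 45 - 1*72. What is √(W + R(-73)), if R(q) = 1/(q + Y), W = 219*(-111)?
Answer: I*√2430901/10 ≈ 155.91*I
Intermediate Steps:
Y = -27 (Y = 45 - 72 = -27)
W = -24309
R(q) = 1/(-27 + q) (R(q) = 1/(q - 27) = 1/(-27 + q))
√(W + R(-73)) = √(-24309 + 1/(-27 - 73)) = √(-24309 + 1/(-100)) = √(-24309 - 1/100) = √(-2430901/100) = I*√2430901/10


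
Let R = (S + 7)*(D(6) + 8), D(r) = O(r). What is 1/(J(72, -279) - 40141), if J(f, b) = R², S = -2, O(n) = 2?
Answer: -1/37641 ≈ -2.6567e-5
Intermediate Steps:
D(r) = 2
R = 50 (R = (-2 + 7)*(2 + 8) = 5*10 = 50)
J(f, b) = 2500 (J(f, b) = 50² = 2500)
1/(J(72, -279) - 40141) = 1/(2500 - 40141) = 1/(-37641) = -1/37641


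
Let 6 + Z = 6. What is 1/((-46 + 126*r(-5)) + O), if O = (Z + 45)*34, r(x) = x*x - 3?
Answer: 1/4256 ≈ 0.00023496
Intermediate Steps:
r(x) = -3 + x² (r(x) = x² - 3 = -3 + x²)
Z = 0 (Z = -6 + 6 = 0)
O = 1530 (O = (0 + 45)*34 = 45*34 = 1530)
1/((-46 + 126*r(-5)) + O) = 1/((-46 + 126*(-3 + (-5)²)) + 1530) = 1/((-46 + 126*(-3 + 25)) + 1530) = 1/((-46 + 126*22) + 1530) = 1/((-46 + 2772) + 1530) = 1/(2726 + 1530) = 1/4256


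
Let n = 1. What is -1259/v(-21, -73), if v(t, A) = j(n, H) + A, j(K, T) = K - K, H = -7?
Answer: 1259/73 ≈ 17.247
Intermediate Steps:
j(K, T) = 0
v(t, A) = A (v(t, A) = 0 + A = A)
-1259/v(-21, -73) = -1259/(-73) = -1259*(-1/73) = 1259/73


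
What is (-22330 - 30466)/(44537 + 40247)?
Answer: -13199/21196 ≈ -0.62271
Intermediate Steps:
(-22330 - 30466)/(44537 + 40247) = -52796/84784 = -52796*1/84784 = -13199/21196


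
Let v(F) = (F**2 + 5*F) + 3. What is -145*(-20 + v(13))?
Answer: -31465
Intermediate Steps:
v(F) = 3 + F**2 + 5*F
-145*(-20 + v(13)) = -145*(-20 + (3 + 13**2 + 5*13)) = -145*(-20 + (3 + 169 + 65)) = -145*(-20 + 237) = -145*217 = -31465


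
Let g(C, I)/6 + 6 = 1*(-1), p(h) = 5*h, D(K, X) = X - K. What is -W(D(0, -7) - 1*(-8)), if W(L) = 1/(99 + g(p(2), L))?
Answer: -1/57 ≈ -0.017544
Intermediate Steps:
g(C, I) = -42 (g(C, I) = -36 + 6*(1*(-1)) = -36 + 6*(-1) = -36 - 6 = -42)
W(L) = 1/57 (W(L) = 1/(99 - 42) = 1/57)
-W(D(0, -7) - 1*(-8)) = -1*1/57 = -1/57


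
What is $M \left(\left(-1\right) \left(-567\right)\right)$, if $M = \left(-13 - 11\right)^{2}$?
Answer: $326592$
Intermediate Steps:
$M = 576$ ($M = \left(-24\right)^{2} = 576$)
$M \left(\left(-1\right) \left(-567\right)\right) = 576 \left(\left(-1\right) \left(-567\right)\right) = 576 \cdot 567 = 326592$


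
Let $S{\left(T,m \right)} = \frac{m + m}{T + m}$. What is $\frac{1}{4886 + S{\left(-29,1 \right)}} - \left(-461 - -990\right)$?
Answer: $- \frac{36185173}{68403} \approx -529.0$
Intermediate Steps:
$S{\left(T,m \right)} = \frac{2 m}{T + m}$
$\frac{1}{4886 + S{\left(-29,1 \right)}} - \left(-461 - -990\right) = \frac{1}{4886 + 2 \cdot 1 \frac{1}{-29 + 1}} - \left(-461 - -990\right) = \frac{1}{4886 + 2 \cdot 1 \frac{1}{-28}} - \left(-461 + 990\right) = \frac{1}{4886 + 2 \cdot 1 \left(- \frac{1}{28}\right)} - 529 = \frac{1}{4886 - \frac{1}{14}} - 529 = \frac{1}{\frac{68403}{14}} - 529 = \frac{14}{68403} - 529 = - \frac{36185173}{68403}$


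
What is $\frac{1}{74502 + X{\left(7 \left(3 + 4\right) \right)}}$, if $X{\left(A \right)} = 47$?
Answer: $\frac{1}{74549} \approx 1.3414 \cdot 10^{-5}$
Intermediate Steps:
$\frac{1}{74502 + X{\left(7 \left(3 + 4\right) \right)}} = \frac{1}{74502 + 47} = \frac{1}{74549}$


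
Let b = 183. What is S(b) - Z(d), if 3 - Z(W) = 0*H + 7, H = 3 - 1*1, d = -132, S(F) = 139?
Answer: 143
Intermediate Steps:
H = 2 (H = 3 - 1 = 2)
Z(W) = -4 (Z(W) = 3 - (0*2 + 7) = 3 - (0 + 7) = 3 - 1*7 = 3 - 7 = -4)
S(b) - Z(d) = 139 - 1*(-4) = 139 + 4 = 143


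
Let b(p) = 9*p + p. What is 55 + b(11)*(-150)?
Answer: -16445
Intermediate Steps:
b(p) = 10*p
55 + b(11)*(-150) = 55 + (10*11)*(-150) = 55 + 110*(-150) = 55 - 16500 = -16445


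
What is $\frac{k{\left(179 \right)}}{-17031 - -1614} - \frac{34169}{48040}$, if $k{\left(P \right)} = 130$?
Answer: $- \frac{533028673}{740632680} \approx -0.71969$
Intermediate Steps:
$\frac{k{\left(179 \right)}}{-17031 - -1614} - \frac{34169}{48040} = \frac{130}{-17031 - -1614} - \frac{34169}{48040} = \frac{130}{-17031 + 1614} - \frac{34169}{48040} = \frac{130}{-15417} - \frac{34169}{48040} = 130 \left(- \frac{1}{15417}\right) - \frac{34169}{48040} = - \frac{130}{15417} - \frac{34169}{48040} = - \frac{533028673}{740632680}$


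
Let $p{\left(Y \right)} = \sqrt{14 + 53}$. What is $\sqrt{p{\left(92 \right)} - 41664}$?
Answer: $\sqrt{-41664 + \sqrt{67}} \approx 204.1 i$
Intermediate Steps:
$p{\left(Y \right)} = \sqrt{67}$
$\sqrt{p{\left(92 \right)} - 41664} = \sqrt{\sqrt{67} - 41664} = \sqrt{-41664 + \sqrt{67}}$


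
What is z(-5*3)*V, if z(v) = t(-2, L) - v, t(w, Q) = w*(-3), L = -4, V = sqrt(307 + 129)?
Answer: 42*sqrt(109) ≈ 438.49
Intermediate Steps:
V = 2*sqrt(109) (V = sqrt(436) = 2*sqrt(109) ≈ 20.881)
t(w, Q) = -3*w
z(v) = 6 - v (z(v) = -3*(-2) - v = 6 - v)
z(-5*3)*V = (6 - (-5)*3)*(2*sqrt(109)) = (6 - 1*(-15))*(2*sqrt(109)) = (6 + 15)*(2*sqrt(109)) = 21*(2*sqrt(109)) = 42*sqrt(109)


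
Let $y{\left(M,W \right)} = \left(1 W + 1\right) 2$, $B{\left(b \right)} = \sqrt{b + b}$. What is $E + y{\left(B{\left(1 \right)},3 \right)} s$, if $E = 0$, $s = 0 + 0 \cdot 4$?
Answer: $0$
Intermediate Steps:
$B{\left(b \right)} = \sqrt{2} \sqrt{b}$ ($B{\left(b \right)} = \sqrt{2 b} = \sqrt{2} \sqrt{b}$)
$y{\left(M,W \right)} = 2 + 2 W$ ($y{\left(M,W \right)} = \left(W + 1\right) 2 = \left(1 + W\right) 2 = 2 + 2 W$)
$s = 0$ ($s = 0 + 0 = 0$)
$E + y{\left(B{\left(1 \right)},3 \right)} s = 0 + \left(2 + 2 \cdot 3\right) 0 = 0 + \left(2 + 6\right) 0 = 0 + 8 \cdot 0 = 0 + 0 = 0$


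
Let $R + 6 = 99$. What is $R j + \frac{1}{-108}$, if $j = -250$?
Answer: $- \frac{2511001}{108} \approx -23250.0$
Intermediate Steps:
$R = 93$ ($R = -6 + 99 = 93$)
$R j + \frac{1}{-108} = 93 \left(-250\right) + \frac{1}{-108} = -23250 - \frac{1}{108} = - \frac{2511001}{108}$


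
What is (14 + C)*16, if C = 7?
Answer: 336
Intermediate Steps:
(14 + C)*16 = (14 + 7)*16 = 21*16 = 336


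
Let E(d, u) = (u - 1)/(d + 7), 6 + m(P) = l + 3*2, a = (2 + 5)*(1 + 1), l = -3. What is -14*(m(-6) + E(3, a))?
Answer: 119/5 ≈ 23.800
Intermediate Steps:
a = 14 (a = 7*2 = 14)
m(P) = -3 (m(P) = -6 + (-3 + 3*2) = -6 + (-3 + 6) = -6 + 3 = -3)
E(d, u) = (-1 + u)/(7 + d)
-14*(m(-6) + E(3, a)) = -14*(-3 + (-1 + 14)/(7 + 3)) = -14*(-3 + 13/10) = -14*(-17/10) = 119/5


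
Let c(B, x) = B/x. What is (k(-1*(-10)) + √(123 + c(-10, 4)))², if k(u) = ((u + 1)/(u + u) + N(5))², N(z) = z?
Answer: 171087041/160000 + 12321*√482/400 ≈ 1745.5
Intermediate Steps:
k(u) = (5 + (1 + u)/(2*u))² (k(u) = ((u + 1)/(u + u) + 5)² = ((1 + u)/((2*u)) + 5)² = ((1 + u)*(1/(2*u)) + 5)² = ((1 + u)/(2*u) + 5)² = (5 + (1 + u)/(2*u))²)
(k(-1*(-10)) + √(123 + c(-10, 4)))² = ((1 + 11*(-1*(-10)))²/(4*(-1*(-10))²) + √(123 - 10/4))² = ((¼)*(1 + 11*10)²/10² + √(123 - 10*¼))² = ((¼)*(1/100)*(1 + 110)² + √(123 - 5/2))² = ((¼)*(1/100)*111² + √(241/2))² = ((¼)*(1/100)*12321 + √482/2)² = (12321/400 + √482/2)²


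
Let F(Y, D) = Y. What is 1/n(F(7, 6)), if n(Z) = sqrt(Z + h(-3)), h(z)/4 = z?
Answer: -I*sqrt(5)/5 ≈ -0.44721*I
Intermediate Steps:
h(z) = 4*z
n(Z) = sqrt(-12 + Z) (n(Z) = sqrt(Z + 4*(-3)) = sqrt(Z - 12) = sqrt(-12 + Z))
1/n(F(7, 6)) = 1/(sqrt(-12 + 7)) = 1/(sqrt(-5)) = 1/(I*sqrt(5)) = -I*sqrt(5)/5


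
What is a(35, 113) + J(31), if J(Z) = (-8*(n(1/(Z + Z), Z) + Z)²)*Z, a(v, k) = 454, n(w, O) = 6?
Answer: -339058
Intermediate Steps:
J(Z) = -8*Z*(6 + Z)² (J(Z) = (-8*(6 + Z)²)*Z = -8*Z*(6 + Z)²)
a(35, 113) + J(31) = 454 - 8*31*(6 + 31)² = 454 - 8*31*37² = 454 - 8*31*1369 = 454 - 339512 = -339058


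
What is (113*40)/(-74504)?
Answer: -565/9313 ≈ -0.060668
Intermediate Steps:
(113*40)/(-74504) = 4520*(-1/74504) = -565/9313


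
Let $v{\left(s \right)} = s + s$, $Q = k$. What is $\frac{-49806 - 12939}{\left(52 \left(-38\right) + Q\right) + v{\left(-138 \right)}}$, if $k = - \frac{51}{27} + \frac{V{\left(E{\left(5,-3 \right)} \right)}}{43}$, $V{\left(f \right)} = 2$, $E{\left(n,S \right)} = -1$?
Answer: $\frac{24282315}{872237} \approx 27.839$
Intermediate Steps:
$k = - \frac{713}{387}$ ($k = - \frac{51}{27} + \frac{2}{43} = \left(-51\right) \frac{1}{27} + 2 \cdot \frac{1}{43} = - \frac{17}{9} + \frac{2}{43} = - \frac{713}{387} \approx -1.8424$)
$Q = - \frac{713}{387} \approx -1.8424$
$v{\left(s \right)} = 2 s$
$\frac{-49806 - 12939}{\left(52 \left(-38\right) + Q\right) + v{\left(-138 \right)}} = \frac{-49806 - 12939}{\left(52 \left(-38\right) - \frac{713}{387}\right) + 2 \left(-138\right)} = - \frac{62745}{\left(-1976 - \frac{713}{387}\right) - 276} = - \frac{62745}{- \frac{765425}{387} - 276} = - \frac{62745}{- \frac{872237}{387}} = \left(-62745\right) \left(- \frac{387}{872237}\right) = \frac{24282315}{872237}$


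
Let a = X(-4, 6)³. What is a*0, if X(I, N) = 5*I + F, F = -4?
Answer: 0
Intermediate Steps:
X(I, N) = -4 + 5*I (X(I, N) = 5*I - 4 = -4 + 5*I)
a = -13824 (a = (-4 + 5*(-4))³ = (-4 - 20)³ = (-24)³ = -13824)
a*0 = -13824*0 = 0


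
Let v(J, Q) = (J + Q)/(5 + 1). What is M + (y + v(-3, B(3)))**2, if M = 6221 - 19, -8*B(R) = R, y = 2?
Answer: 1588241/256 ≈ 6204.1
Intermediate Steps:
B(R) = -R/8
M = 6202
v(J, Q) = J/6 + Q/6 (v(J, Q) = (J + Q)/6 = (J + Q)*(1/6) = J/6 + Q/6)
M + (y + v(-3, B(3)))**2 = 6202 + (2 + ((1/6)*(-3) + (-1/8*3)/6))**2 = 6202 + (2 + (-1/2 + (1/6)*(-3/8)))**2 = 6202 + (2 + (-1/2 - 1/16))**2 = 6202 + (2 - 9/16)**2 = 6202 + (23/16)**2 = 6202 + 529/256 = 1588241/256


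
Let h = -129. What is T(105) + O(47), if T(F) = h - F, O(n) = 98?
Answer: -136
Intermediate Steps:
T(F) = -129 - F
T(105) + O(47) = (-129 - 1*105) + 98 = (-129 - 105) + 98 = -234 + 98 = -136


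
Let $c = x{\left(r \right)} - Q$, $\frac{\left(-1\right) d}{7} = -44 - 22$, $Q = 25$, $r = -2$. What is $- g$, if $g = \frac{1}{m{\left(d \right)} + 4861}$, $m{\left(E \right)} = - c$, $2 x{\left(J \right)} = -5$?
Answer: $- \frac{2}{9777} \approx -0.00020456$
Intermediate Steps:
$x{\left(J \right)} = - \frac{5}{2}$ ($x{\left(J \right)} = \frac{1}{2} \left(-5\right) = - \frac{5}{2}$)
$d = 462$ ($d = - 7 \left(-44 - 22\right) = \left(-7\right) \left(-66\right) = 462$)
$c = - \frac{55}{2}$ ($c = - \frac{5}{2} - 25 = - \frac{55}{2} \approx -27.5$)
$m{\left(E \right)} = \frac{55}{2}$ ($m{\left(E \right)} = \left(-1\right) \left(- \frac{55}{2}\right) = \frac{55}{2}$)
$g = \frac{2}{9777}$ ($g = \frac{1}{\frac{55}{2} + 4861} = \frac{1}{\frac{9777}{2}} = \frac{2}{9777} \approx 0.00020456$)
$- g = \left(-1\right) \frac{2}{9777} = - \frac{2}{9777}$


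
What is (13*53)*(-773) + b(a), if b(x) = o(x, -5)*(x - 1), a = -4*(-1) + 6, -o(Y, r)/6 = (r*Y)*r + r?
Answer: -545827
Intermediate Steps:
o(Y, r) = -6*r - 6*Y*r² (o(Y, r) = -6*((r*Y)*r + r) = -6*((Y*r)*r + r) = -6*(Y*r² + r) = -6*(r + Y*r²) = -6*r - 6*Y*r²)
a = 10 (a = 4 + 6 = 10)
b(x) = (-1 + x)*(30 - 150*x) (b(x) = (-6*(-5)*(1 + x*(-5)))*(x - 1) = (-6*(-5)*(1 - 5*x))*(-1 + x) = (30 - 150*x)*(-1 + x) = (-1 + x)*(30 - 150*x))
(13*53)*(-773) + b(a) = (13*53)*(-773) + 30*(1 - 5*10)*(-1 + 10) = 689*(-773) + 30*(1 - 50)*9 = -532597 + 30*(-49)*9 = -532597 - 13230 = -545827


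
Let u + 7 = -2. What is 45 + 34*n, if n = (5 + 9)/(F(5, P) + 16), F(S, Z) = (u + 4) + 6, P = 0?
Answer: 73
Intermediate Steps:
u = -9 (u = -7 - 2 = -9)
F(S, Z) = 1 (F(S, Z) = (-9 + 4) + 6 = -5 + 6 = 1)
n = 14/17 (n = (5 + 9)/(1 + 16) = 14/17 ≈ 0.82353)
45 + 34*n = 45 + 34*(14/17) = 45 + 28 = 73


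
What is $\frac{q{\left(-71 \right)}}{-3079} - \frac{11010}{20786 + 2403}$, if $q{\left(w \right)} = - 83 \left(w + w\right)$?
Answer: $- \frac{307205344}{71398931} \approx -4.3027$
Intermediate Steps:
$q{\left(w \right)} = - 166 w$ ($q{\left(w \right)} = - 83 \cdot 2 w = - 166 w$)
$\frac{q{\left(-71 \right)}}{-3079} - \frac{11010}{20786 + 2403} = \frac{\left(-166\right) \left(-71\right)}{-3079} - \frac{11010}{20786 + 2403} = 11786 \left(- \frac{1}{3079}\right) - \frac{11010}{23189} = - \frac{11786}{3079} - \frac{11010}{23189} = - \frac{307205344}{71398931}$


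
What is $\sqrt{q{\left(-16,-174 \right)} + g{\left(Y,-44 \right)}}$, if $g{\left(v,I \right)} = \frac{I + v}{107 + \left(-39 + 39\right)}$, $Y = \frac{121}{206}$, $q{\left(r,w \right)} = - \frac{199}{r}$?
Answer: $\frac{\sqrt{23382539335}}{44084} \approx 3.4687$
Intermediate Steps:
$Y = \frac{121}{206}$ ($Y = 121 \cdot \frac{1}{206} = \frac{121}{206} \approx 0.58738$)
$g{\left(v,I \right)} = \frac{I}{107} + \frac{v}{107}$ ($g{\left(v,I \right)} = \frac{I + v}{107 + 0} = \frac{I + v}{107} = \left(I + v\right) \frac{1}{107} = \frac{I}{107} + \frac{v}{107}$)
$\sqrt{q{\left(-16,-174 \right)} + g{\left(Y,-44 \right)}} = \sqrt{- \frac{199}{-16} + \left(\frac{1}{107} \left(-44\right) + \frac{1}{107} \cdot \frac{121}{206}\right)} = \sqrt{\left(-199\right) \left(- \frac{1}{16}\right) + \left(- \frac{44}{107} + \frac{121}{22042}\right)} = \sqrt{\frac{199}{16} - \frac{8943}{22042}} = \sqrt{\frac{2121635}{176336}} = \frac{\sqrt{23382539335}}{44084}$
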